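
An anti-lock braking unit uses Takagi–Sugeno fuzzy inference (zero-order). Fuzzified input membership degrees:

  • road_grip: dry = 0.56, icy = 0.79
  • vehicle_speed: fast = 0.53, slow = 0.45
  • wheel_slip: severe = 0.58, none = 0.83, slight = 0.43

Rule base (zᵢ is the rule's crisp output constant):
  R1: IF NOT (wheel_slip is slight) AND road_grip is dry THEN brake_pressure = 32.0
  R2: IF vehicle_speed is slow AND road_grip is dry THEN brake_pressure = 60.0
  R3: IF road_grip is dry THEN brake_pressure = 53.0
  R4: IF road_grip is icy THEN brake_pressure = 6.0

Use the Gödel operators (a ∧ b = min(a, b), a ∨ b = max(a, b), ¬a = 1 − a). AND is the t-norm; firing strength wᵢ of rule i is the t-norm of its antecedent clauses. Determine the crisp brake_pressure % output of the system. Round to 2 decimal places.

33.62

R1 (z=32.0): ¬slight=1−0.43=0.57, dry=0.56; AND[min(a, b)] → w = 0.56
R2 (z=60.0): slow=0.45, dry=0.56; AND[min(a, b)] → w = 0.45
R3 (z=53.0): dry=0.56 → w = 0.56
R4 (z=6.0): icy=0.79 → w = 0.79
Weighted average = (0.56·32.0 + 0.45·60.0 + 0.56·53.0 + 0.79·6.0) / (0.56 + 0.45 + 0.56 + 0.79)
  = 79.3400 / 2.3600 = 33.62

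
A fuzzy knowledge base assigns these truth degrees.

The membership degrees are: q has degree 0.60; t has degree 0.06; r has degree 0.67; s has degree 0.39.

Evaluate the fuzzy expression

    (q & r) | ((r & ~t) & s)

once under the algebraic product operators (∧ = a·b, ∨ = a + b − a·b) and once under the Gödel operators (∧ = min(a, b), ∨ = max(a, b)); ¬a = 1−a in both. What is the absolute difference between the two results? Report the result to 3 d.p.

0.051

Under algebraic product:
  q & r = a·b on (0.6000, 0.6700) = 0.4020
  ~t = 1 − 0.0600 = 0.9400
  r & ~t = a·b on (0.6700, 0.9400) = 0.6298
  (r & ~t) & s = a·b on (0.6298, 0.3900) = 0.2456
  (q & r) | ((r & ~t) & s) = a + b − a·b on (0.4020, 0.2456) = 0.5489
  → value = 0.5489
Under Gödel:
  q & r = min(a, b) on (0.60, 0.67) = 0.60
  ~t = 1 − 0.06 = 0.94
  r & ~t = min(a, b) on (0.67, 0.94) = 0.67
  (r & ~t) & s = min(a, b) on (0.67, 0.39) = 0.39
  (q & r) | ((r & ~t) & s) = max(a, b) on (0.60, 0.39) = 0.60
  → value = 0.6000
|0.5489 − 0.6000| = 0.051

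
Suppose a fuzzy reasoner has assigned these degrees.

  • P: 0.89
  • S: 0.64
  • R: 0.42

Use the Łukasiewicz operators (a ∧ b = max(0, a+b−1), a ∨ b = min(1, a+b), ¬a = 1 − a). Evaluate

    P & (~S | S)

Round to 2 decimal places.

~S = 1 − 0.64 = 0.36
~S | S = min(1, a+b) on (0.36, 0.64) = 1.00
P & (~S | S) = max(0, a+b−1) on (0.89, 1.00) = 0.89

0.89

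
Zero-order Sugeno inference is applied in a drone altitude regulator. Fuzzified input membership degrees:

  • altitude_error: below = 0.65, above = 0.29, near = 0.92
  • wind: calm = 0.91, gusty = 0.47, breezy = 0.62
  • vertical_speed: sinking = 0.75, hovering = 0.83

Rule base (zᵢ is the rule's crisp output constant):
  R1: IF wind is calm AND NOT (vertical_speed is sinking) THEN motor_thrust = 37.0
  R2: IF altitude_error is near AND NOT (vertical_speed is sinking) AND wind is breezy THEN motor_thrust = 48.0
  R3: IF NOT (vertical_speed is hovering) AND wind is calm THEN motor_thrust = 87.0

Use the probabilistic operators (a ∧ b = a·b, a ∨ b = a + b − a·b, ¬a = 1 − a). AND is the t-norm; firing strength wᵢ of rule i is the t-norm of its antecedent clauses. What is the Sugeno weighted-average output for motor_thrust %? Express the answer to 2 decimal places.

R1 (z=37.0): calm=0.91, ¬sinking=1−0.75=0.25; AND[a·b] → w = 0.2275
R2 (z=48.0): near=0.92, ¬sinking=1−0.75=0.25, breezy=0.62; AND[a·b] → w = 0.1426
R3 (z=87.0): ¬hovering=1−0.83=0.17, calm=0.91; AND[a·b] → w = 0.1547
Weighted average = (0.2275·37.0 + 0.1426·48.0 + 0.1547·87.0) / (0.2275 + 0.1426 + 0.1547)
  = 28.7212 / 0.5248 = 54.73

54.73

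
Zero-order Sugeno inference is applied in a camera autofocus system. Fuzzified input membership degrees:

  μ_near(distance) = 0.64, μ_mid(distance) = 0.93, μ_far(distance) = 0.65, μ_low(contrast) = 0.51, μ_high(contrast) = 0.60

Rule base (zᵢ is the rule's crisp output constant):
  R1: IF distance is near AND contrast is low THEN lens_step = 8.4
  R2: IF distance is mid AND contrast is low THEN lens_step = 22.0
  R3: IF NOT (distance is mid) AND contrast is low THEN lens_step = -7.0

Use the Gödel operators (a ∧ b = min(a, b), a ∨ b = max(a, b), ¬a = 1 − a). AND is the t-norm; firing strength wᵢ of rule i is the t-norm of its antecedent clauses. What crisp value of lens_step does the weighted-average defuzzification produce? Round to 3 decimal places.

13.774

R1 (z=8.4): near=0.64, low=0.51; AND[min(a, b)] → w = 0.51
R2 (z=22.0): mid=0.93, low=0.51; AND[min(a, b)] → w = 0.51
R3 (z=-7.0): ¬mid=1−0.93=0.07, low=0.51; AND[min(a, b)] → w = 0.07
Weighted average = (0.51·8.4 + 0.51·22.0 + 0.07·-7.0) / (0.51 + 0.51 + 0.07)
  = 15.0140 / 1.0900 = 13.774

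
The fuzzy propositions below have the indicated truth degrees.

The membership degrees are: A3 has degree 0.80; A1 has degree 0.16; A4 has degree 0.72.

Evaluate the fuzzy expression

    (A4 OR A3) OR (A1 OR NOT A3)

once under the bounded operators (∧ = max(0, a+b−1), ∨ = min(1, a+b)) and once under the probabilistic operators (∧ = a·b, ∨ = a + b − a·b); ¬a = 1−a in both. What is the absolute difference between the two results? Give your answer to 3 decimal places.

Under bounded:
  A4 OR A3 = min(1, a+b) on (0.72, 0.80) = 1.00
  NOT A3 = 1 − 0.80 = 0.20
  A1 OR NOT A3 = min(1, a+b) on (0.16, 0.20) = 0.36
  (A4 OR A3) OR (A1 OR NOT A3) = min(1, a+b) on (1.00, 0.36) = 1.00
  → value = 1.0000
Under probabilistic:
  A4 OR A3 = a + b − a·b on (0.7200, 0.8000) = 0.9440
  NOT A3 = 1 − 0.8000 = 0.2000
  A1 OR NOT A3 = a + b − a·b on (0.1600, 0.2000) = 0.3280
  (A4 OR A3) OR (A1 OR NOT A3) = a + b − a·b on (0.9440, 0.3280) = 0.9624
  → value = 0.9624
|1.0000 − 0.9624| = 0.038

0.038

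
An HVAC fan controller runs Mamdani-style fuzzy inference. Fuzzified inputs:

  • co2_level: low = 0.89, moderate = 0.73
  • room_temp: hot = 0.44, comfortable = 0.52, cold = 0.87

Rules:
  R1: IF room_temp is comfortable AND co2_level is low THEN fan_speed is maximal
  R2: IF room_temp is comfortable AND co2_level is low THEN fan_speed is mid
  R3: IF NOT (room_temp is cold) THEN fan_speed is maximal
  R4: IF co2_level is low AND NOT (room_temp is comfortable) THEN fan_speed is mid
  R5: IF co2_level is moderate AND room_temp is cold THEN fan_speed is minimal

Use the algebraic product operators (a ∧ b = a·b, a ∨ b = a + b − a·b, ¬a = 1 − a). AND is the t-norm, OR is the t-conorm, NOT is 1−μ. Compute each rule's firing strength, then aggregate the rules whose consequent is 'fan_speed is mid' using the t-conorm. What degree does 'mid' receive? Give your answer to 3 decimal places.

R1: comfortable=0.52, low=0.89; AND[a·b] → w = 0.4628
R2: comfortable=0.52, low=0.89; AND[a·b] → w = 0.4628
R3: ¬cold=1−0.87=0.13 → w = 0.1300
R4: low=0.89, ¬comfortable=1−0.52=0.48; AND[a·b] → w = 0.4272
R5: moderate=0.73, cold=0.87; AND[a·b] → w = 0.6351
Rules with consequent 'mid': {R2, R4} → strengths 0.4628, 0.4272
Aggregate via t-conorm [a + b − a·b]: 0.6923

0.692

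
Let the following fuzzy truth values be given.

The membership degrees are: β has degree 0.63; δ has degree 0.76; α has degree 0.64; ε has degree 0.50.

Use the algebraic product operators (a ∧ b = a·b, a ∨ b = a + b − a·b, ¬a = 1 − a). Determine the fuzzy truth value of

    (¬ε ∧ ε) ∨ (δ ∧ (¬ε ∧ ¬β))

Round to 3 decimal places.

0.355

¬ε = 1 − 0.5000 = 0.5000
¬ε ∧ ε = a·b on (0.5000, 0.5000) = 0.2500
¬ε = 1 − 0.5000 = 0.5000
¬β = 1 − 0.6300 = 0.3700
¬ε ∧ ¬β = a·b on (0.5000, 0.3700) = 0.1850
δ ∧ (¬ε ∧ ¬β) = a·b on (0.7600, 0.1850) = 0.1406
(¬ε ∧ ε) ∨ (δ ∧ (¬ε ∧ ¬β)) = a + b − a·b on (0.2500, 0.1406) = 0.3554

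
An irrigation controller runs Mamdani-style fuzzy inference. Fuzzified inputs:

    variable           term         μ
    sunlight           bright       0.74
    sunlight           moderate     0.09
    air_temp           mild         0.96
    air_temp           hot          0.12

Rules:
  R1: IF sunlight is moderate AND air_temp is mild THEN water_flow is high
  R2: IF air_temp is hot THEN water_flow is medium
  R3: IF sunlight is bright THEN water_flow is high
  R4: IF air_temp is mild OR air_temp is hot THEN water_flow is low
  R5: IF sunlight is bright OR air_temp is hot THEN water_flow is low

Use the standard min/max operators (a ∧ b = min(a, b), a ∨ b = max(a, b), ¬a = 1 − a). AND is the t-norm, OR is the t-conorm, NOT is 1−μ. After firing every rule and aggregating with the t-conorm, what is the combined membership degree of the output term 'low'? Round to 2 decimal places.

R1: moderate=0.09, mild=0.96; AND[min(a, b)] → w = 0.09
R2: hot=0.12 → w = 0.12
R3: bright=0.74 → w = 0.74
R4: mild=0.96, hot=0.12; OR[max(a, b)] → w = 0.96
R5: bright=0.74, hot=0.12; OR[max(a, b)] → w = 0.74
Rules with consequent 'low': {R4, R5} → strengths 0.96, 0.74
Aggregate via t-conorm [max(a, b)]: 0.96

0.96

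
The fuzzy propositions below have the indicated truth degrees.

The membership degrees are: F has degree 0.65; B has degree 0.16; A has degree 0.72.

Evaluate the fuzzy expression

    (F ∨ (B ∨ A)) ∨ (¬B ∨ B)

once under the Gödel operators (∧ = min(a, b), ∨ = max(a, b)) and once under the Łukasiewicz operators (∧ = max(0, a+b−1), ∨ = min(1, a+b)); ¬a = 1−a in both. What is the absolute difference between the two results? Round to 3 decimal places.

0.160

Under Gödel:
  B ∨ A = max(a, b) on (0.16, 0.72) = 0.72
  F ∨ (B ∨ A) = max(a, b) on (0.65, 0.72) = 0.72
  ¬B = 1 − 0.16 = 0.84
  ¬B ∨ B = max(a, b) on (0.84, 0.16) = 0.84
  (F ∨ (B ∨ A)) ∨ (¬B ∨ B) = max(a, b) on (0.72, 0.84) = 0.84
  → value = 0.8400
Under Łukasiewicz:
  B ∨ A = min(1, a+b) on (0.16, 0.72) = 0.88
  F ∨ (B ∨ A) = min(1, a+b) on (0.65, 0.88) = 1.00
  ¬B = 1 − 0.16 = 0.84
  ¬B ∨ B = min(1, a+b) on (0.84, 0.16) = 1.00
  (F ∨ (B ∨ A)) ∨ (¬B ∨ B) = min(1, a+b) on (1.00, 1.00) = 1.00
  → value = 1.0000
|0.8400 − 1.0000| = 0.160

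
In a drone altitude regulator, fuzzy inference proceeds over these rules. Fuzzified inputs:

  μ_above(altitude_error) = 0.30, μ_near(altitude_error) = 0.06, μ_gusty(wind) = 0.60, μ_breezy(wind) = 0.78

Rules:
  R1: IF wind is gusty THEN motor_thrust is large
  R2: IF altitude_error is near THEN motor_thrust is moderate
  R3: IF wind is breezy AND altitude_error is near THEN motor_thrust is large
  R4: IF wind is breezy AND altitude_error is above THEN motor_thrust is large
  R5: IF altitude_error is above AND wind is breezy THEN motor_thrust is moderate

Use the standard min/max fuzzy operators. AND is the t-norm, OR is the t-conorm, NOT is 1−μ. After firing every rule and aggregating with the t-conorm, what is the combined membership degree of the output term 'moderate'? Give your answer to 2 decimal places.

0.30

R1: gusty=0.60 → w = 0.60
R2: near=0.06 → w = 0.06
R3: breezy=0.78, near=0.06; AND[min(a, b)] → w = 0.06
R4: breezy=0.78, above=0.30; AND[min(a, b)] → w = 0.30
R5: above=0.30, breezy=0.78; AND[min(a, b)] → w = 0.30
Rules with consequent 'moderate': {R2, R5} → strengths 0.06, 0.30
Aggregate via t-conorm [max(a, b)]: 0.30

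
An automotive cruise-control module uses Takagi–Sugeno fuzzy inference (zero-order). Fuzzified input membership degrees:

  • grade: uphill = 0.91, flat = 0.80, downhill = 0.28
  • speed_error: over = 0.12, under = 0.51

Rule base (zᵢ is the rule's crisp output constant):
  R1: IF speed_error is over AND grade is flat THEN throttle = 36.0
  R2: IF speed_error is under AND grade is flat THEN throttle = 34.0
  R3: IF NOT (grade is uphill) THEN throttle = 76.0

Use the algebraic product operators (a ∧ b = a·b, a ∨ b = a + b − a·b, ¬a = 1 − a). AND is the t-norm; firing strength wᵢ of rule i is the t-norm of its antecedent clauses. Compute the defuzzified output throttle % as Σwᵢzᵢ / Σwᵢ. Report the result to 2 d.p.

40.69

R1 (z=36.0): over=0.12, flat=0.80; AND[a·b] → w = 0.0960
R2 (z=34.0): under=0.51, flat=0.80; AND[a·b] → w = 0.4080
R3 (z=76.0): ¬uphill=1−0.91=0.09 → w = 0.0900
Weighted average = (0.0960·36.0 + 0.4080·34.0 + 0.0900·76.0) / (0.0960 + 0.4080 + 0.0900)
  = 24.1680 / 0.5940 = 40.69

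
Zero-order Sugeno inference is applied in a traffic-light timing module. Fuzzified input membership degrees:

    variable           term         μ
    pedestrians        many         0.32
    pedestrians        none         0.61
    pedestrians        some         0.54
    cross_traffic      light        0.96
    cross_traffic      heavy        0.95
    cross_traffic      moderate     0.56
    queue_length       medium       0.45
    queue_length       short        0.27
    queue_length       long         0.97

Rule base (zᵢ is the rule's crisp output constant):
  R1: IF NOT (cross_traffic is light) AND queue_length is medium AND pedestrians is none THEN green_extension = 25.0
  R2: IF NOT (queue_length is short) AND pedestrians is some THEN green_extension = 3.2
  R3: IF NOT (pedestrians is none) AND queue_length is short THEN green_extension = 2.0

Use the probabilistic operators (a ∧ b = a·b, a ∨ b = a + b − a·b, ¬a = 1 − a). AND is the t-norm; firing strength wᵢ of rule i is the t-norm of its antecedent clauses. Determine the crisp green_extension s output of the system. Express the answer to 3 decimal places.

3.421

R1 (z=25.0): ¬light=1−0.96=0.04, medium=0.45, none=0.61; AND[a·b] → w = 0.0110
R2 (z=3.2): ¬short=1−0.27=0.73, some=0.54; AND[a·b] → w = 0.3942
R3 (z=2.0): ¬none=1−0.61=0.39, short=0.27; AND[a·b] → w = 0.1053
Weighted average = (0.0110·25.0 + 0.3942·3.2 + 0.1053·2.0) / (0.0110 + 0.3942 + 0.1053)
  = 1.7465 / 0.5105 = 3.421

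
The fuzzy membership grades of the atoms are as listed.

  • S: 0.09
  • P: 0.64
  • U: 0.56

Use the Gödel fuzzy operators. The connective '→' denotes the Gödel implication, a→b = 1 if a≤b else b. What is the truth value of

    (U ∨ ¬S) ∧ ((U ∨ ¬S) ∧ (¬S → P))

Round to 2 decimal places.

¬S = 1 − 0.09 = 0.91
U ∨ ¬S = max(a, b) on (0.56, 0.91) = 0.91
¬S = 1 − 0.09 = 0.91
U ∨ ¬S = max(a, b) on (0.56, 0.91) = 0.91
¬S = 1 − 0.09 = 0.91
¬S → P  [Gödel: 1 if a≤b else b] with a=0.91, b=0.64 → 0.64
(U ∨ ¬S) ∧ (¬S → P) = min(a, b) on (0.91, 0.64) = 0.64
(U ∨ ¬S) ∧ ((U ∨ ¬S) ∧ (¬S → P)) = min(a, b) on (0.91, 0.64) = 0.64

0.64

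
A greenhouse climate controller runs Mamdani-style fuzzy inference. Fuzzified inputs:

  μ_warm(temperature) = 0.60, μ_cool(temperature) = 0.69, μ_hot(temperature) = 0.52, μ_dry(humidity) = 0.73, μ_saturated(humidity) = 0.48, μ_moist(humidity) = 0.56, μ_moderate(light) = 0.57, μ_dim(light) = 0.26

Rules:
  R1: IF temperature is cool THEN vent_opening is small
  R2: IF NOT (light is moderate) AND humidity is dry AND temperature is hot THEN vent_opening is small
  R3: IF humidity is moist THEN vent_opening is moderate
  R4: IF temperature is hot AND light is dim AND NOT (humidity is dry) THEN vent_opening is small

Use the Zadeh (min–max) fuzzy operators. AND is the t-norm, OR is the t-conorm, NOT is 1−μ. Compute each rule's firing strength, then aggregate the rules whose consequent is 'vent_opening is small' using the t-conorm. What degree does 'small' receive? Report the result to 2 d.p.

0.69

R1: cool=0.69 → w = 0.69
R2: ¬moderate=1−0.57=0.43, dry=0.73, hot=0.52; AND[min(a, b)] → w = 0.43
R3: moist=0.56 → w = 0.56
R4: hot=0.52, dim=0.26, ¬dry=1−0.73=0.27; AND[min(a, b)] → w = 0.26
Rules with consequent 'small': {R1, R2, R4} → strengths 0.69, 0.43, 0.26
Aggregate via t-conorm [max(a, b)]: 0.69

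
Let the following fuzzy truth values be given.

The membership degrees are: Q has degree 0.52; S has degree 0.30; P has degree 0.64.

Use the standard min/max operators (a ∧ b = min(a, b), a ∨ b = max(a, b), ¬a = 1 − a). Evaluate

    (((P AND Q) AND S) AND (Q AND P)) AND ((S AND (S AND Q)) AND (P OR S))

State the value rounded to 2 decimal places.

P AND Q = min(a, b) on (0.64, 0.52) = 0.52
(P AND Q) AND S = min(a, b) on (0.52, 0.30) = 0.30
Q AND P = min(a, b) on (0.52, 0.64) = 0.52
((P AND Q) AND S) AND (Q AND P) = min(a, b) on (0.30, 0.52) = 0.30
S AND Q = min(a, b) on (0.30, 0.52) = 0.30
S AND (S AND Q) = min(a, b) on (0.30, 0.30) = 0.30
P OR S = max(a, b) on (0.64, 0.30) = 0.64
(S AND (S AND Q)) AND (P OR S) = min(a, b) on (0.30, 0.64) = 0.30
(((P AND Q) AND S) AND (Q AND P)) AND ((S AND (S AND Q)) AND (P OR S)) = min(a, b) on (0.30, 0.30) = 0.30

0.30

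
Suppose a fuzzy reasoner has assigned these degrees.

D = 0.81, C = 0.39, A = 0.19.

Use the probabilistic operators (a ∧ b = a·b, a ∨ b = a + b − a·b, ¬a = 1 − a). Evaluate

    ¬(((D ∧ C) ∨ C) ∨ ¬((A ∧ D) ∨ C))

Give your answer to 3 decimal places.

0.202

D ∧ C = a·b on (0.8100, 0.3900) = 0.3159
(D ∧ C) ∨ C = a + b − a·b on (0.3159, 0.3900) = 0.5827
A ∧ D = a·b on (0.1900, 0.8100) = 0.1539
(A ∧ D) ∨ C = a + b − a·b on (0.1539, 0.3900) = 0.4839
¬((A ∧ D) ∨ C) = 1 − 0.4839 = 0.5161
((D ∧ C) ∨ C) ∨ ¬((A ∧ D) ∨ C) = a + b − a·b on (0.5827, 0.5161) = 0.7981
¬(((D ∧ C) ∨ C) ∨ ¬((A ∧ D) ∨ C)) = 1 − 0.7981 = 0.2019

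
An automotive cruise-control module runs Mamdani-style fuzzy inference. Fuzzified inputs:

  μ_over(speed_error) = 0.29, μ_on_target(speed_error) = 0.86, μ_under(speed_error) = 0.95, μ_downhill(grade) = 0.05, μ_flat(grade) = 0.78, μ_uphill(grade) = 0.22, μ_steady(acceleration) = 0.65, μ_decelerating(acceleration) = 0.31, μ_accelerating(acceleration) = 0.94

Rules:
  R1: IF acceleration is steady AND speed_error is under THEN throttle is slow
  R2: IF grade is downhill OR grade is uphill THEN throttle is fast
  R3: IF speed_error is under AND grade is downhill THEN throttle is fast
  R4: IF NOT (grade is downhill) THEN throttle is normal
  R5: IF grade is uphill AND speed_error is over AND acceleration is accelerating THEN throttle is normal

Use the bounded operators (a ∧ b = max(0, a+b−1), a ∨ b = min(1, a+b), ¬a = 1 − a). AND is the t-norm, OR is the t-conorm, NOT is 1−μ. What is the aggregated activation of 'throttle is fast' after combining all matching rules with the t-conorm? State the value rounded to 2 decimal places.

0.27

R1: steady=0.65, under=0.95; AND[max(0, a+b−1)] → w = 0.60
R2: downhill=0.05, uphill=0.22; OR[min(1, a+b)] → w = 0.27
R3: under=0.95, downhill=0.05; AND[max(0, a+b−1)] → w = 0.00
R4: ¬downhill=1−0.05=0.95 → w = 0.95
R5: uphill=0.22, over=0.29, accelerating=0.94; AND[max(0, a+b−1)] → w = 0.00
Rules with consequent 'fast': {R2, R3} → strengths 0.27, 0.00
Aggregate via t-conorm [min(1, a+b)]: 0.27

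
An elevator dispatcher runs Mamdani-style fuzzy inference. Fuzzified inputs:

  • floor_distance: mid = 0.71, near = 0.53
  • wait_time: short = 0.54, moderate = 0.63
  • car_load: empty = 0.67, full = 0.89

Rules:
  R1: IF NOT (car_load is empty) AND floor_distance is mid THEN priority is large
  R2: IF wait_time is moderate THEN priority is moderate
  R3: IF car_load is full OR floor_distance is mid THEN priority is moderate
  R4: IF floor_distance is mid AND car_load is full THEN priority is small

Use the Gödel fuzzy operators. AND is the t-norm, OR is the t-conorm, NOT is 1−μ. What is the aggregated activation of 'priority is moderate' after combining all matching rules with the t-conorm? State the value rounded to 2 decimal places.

0.89

R1: ¬empty=1−0.67=0.33, mid=0.71; AND[min(a, b)] → w = 0.33
R2: moderate=0.63 → w = 0.63
R3: full=0.89, mid=0.71; OR[max(a, b)] → w = 0.89
R4: mid=0.71, full=0.89; AND[min(a, b)] → w = 0.71
Rules with consequent 'moderate': {R2, R3} → strengths 0.63, 0.89
Aggregate via t-conorm [max(a, b)]: 0.89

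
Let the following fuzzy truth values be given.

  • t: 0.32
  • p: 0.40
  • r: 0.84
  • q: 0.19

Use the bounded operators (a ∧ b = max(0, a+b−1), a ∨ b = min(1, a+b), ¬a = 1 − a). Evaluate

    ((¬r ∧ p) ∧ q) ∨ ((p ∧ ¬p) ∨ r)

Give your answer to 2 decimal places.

0.84

¬r = 1 − 0.84 = 0.16
¬r ∧ p = max(0, a+b−1) on (0.16, 0.40) = 0.00
(¬r ∧ p) ∧ q = max(0, a+b−1) on (0.00, 0.19) = 0.00
¬p = 1 − 0.40 = 0.60
p ∧ ¬p = max(0, a+b−1) on (0.40, 0.60) = 0.00
(p ∧ ¬p) ∨ r = min(1, a+b) on (0.00, 0.84) = 0.84
((¬r ∧ p) ∧ q) ∨ ((p ∧ ¬p) ∨ r) = min(1, a+b) on (0.00, 0.84) = 0.84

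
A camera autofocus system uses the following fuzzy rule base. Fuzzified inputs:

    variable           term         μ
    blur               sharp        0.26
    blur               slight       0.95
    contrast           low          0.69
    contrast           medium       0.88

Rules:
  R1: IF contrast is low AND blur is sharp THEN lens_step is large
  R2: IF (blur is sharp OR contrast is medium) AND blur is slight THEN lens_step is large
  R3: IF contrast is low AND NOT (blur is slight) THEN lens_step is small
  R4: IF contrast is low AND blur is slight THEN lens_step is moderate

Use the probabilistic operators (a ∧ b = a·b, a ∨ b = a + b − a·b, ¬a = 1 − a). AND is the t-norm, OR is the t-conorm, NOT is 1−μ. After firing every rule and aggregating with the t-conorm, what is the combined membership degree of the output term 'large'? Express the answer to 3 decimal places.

0.890

R1: low=0.69, sharp=0.26; AND[a·b] → w = 0.1794
R2: (sharp=0.26 OR medium=0.88) = 0.9112; AND[a·b] with slight=0.95 → w = 0.8656
R3: low=0.69, ¬slight=1−0.95=0.05; AND[a·b] → w = 0.0345
R4: low=0.69, slight=0.95; AND[a·b] → w = 0.6555
Rules with consequent 'large': {R1, R2} → strengths 0.1794, 0.8656
Aggregate via t-conorm [a + b − a·b]: 0.8897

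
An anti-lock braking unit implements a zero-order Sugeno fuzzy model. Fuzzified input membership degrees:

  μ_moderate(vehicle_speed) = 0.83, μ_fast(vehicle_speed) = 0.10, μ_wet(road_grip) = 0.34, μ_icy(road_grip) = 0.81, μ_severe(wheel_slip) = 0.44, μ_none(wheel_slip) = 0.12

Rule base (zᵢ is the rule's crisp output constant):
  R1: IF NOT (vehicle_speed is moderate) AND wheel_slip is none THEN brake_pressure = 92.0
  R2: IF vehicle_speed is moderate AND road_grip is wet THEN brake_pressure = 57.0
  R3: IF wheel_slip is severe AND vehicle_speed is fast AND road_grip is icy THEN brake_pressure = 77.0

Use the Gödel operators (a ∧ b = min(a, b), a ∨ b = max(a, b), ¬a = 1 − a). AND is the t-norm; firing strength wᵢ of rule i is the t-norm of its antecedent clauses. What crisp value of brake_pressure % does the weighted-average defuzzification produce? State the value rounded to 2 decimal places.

R1 (z=92.0): ¬moderate=1−0.83=0.17, none=0.12; AND[min(a, b)] → w = 0.12
R2 (z=57.0): moderate=0.83, wet=0.34; AND[min(a, b)] → w = 0.34
R3 (z=77.0): severe=0.44, fast=0.10, icy=0.81; AND[min(a, b)] → w = 0.10
Weighted average = (0.12·92.0 + 0.34·57.0 + 0.10·77.0) / (0.12 + 0.34 + 0.10)
  = 38.1200 / 0.5600 = 68.07

68.07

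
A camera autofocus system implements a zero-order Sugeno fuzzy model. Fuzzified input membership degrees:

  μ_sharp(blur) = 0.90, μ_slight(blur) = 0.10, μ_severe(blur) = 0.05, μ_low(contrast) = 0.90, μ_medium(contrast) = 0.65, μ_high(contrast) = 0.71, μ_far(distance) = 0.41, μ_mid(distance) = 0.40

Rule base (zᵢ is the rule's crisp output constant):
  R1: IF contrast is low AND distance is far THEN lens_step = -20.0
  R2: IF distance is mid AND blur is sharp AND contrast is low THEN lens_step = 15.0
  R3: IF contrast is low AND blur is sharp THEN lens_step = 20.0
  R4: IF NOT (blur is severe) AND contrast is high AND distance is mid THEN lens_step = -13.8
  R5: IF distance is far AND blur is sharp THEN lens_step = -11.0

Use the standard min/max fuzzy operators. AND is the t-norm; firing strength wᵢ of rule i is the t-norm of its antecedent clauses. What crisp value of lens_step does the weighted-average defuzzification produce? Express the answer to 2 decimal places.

2.29

R1 (z=-20.0): low=0.90, far=0.41; AND[min(a, b)] → w = 0.41
R2 (z=15.0): mid=0.40, sharp=0.90, low=0.90; AND[min(a, b)] → w = 0.40
R3 (z=20.0): low=0.90, sharp=0.90; AND[min(a, b)] → w = 0.90
R4 (z=-13.8): ¬severe=1−0.05=0.95, high=0.71, mid=0.40; AND[min(a, b)] → w = 0.40
R5 (z=-11.0): far=0.41, sharp=0.90; AND[min(a, b)] → w = 0.41
Weighted average = (0.41·-20.0 + 0.40·15.0 + 0.90·20.0 + 0.40·-13.8 + 0.41·-11.0) / (0.41 + 0.40 + 0.90 + 0.40 + 0.41)
  = 5.7700 / 2.5200 = 2.29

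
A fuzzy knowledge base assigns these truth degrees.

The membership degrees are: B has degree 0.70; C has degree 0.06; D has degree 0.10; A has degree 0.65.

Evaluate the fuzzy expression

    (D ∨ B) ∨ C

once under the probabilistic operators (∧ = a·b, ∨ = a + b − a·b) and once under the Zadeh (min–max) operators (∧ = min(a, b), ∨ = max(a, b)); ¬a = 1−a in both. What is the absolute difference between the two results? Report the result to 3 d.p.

Under probabilistic:
  D ∨ B = a + b − a·b on (0.1000, 0.7000) = 0.7300
  (D ∨ B) ∨ C = a + b − a·b on (0.7300, 0.0600) = 0.7462
  → value = 0.7462
Under Zadeh (min–max):
  D ∨ B = max(a, b) on (0.10, 0.70) = 0.70
  (D ∨ B) ∨ C = max(a, b) on (0.70, 0.06) = 0.70
  → value = 0.7000
|0.7462 − 0.7000| = 0.046

0.046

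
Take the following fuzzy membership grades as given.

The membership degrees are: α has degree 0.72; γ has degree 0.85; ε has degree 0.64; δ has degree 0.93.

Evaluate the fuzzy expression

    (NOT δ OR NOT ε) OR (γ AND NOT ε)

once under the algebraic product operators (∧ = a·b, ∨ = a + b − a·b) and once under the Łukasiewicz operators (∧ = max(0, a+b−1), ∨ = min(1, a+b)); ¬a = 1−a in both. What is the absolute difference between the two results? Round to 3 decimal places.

Under algebraic product:
  NOT δ = 1 − 0.9300 = 0.0700
  NOT ε = 1 − 0.6400 = 0.3600
  NOT δ OR NOT ε = a + b − a·b on (0.0700, 0.3600) = 0.4048
  NOT ε = 1 − 0.6400 = 0.3600
  γ AND NOT ε = a·b on (0.8500, 0.3600) = 0.3060
  (NOT δ OR NOT ε) OR (γ AND NOT ε) = a + b − a·b on (0.4048, 0.3060) = 0.5869
  → value = 0.5869
Under Łukasiewicz:
  NOT δ = 1 − 0.93 = 0.07
  NOT ε = 1 − 0.64 = 0.36
  NOT δ OR NOT ε = min(1, a+b) on (0.07, 0.36) = 0.43
  NOT ε = 1 − 0.64 = 0.36
  γ AND NOT ε = max(0, a+b−1) on (0.85, 0.36) = 0.21
  (NOT δ OR NOT ε) OR (γ AND NOT ε) = min(1, a+b) on (0.43, 0.21) = 0.64
  → value = 0.6400
|0.5869 − 0.6400| = 0.053

0.053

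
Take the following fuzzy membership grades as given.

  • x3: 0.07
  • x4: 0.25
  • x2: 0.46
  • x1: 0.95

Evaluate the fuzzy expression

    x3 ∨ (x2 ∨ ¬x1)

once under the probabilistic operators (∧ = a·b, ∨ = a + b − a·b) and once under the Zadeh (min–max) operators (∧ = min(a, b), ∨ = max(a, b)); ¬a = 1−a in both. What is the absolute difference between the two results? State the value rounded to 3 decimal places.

0.063

Under probabilistic:
  ¬x1 = 1 − 0.9500 = 0.0500
  x2 ∨ ¬x1 = a + b − a·b on (0.4600, 0.0500) = 0.4870
  x3 ∨ (x2 ∨ ¬x1) = a + b − a·b on (0.0700, 0.4870) = 0.5229
  → value = 0.5229
Under Zadeh (min–max):
  ¬x1 = 1 − 0.95 = 0.05
  x2 ∨ ¬x1 = max(a, b) on (0.46, 0.05) = 0.46
  x3 ∨ (x2 ∨ ¬x1) = max(a, b) on (0.07, 0.46) = 0.46
  → value = 0.4600
|0.5229 − 0.4600| = 0.063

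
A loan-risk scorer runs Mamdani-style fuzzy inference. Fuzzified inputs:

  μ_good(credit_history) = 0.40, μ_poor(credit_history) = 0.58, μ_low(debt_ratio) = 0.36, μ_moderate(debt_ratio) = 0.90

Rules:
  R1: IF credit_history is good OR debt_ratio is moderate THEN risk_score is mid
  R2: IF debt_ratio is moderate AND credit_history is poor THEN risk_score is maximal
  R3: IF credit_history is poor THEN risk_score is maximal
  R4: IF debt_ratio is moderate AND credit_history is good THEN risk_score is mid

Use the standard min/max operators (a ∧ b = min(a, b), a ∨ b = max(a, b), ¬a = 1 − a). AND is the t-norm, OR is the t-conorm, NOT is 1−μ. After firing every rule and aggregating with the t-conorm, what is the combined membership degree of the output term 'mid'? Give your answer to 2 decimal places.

R1: good=0.40, moderate=0.90; OR[max(a, b)] → w = 0.90
R2: moderate=0.90, poor=0.58; AND[min(a, b)] → w = 0.58
R3: poor=0.58 → w = 0.58
R4: moderate=0.90, good=0.40; AND[min(a, b)] → w = 0.40
Rules with consequent 'mid': {R1, R4} → strengths 0.90, 0.40
Aggregate via t-conorm [max(a, b)]: 0.90

0.90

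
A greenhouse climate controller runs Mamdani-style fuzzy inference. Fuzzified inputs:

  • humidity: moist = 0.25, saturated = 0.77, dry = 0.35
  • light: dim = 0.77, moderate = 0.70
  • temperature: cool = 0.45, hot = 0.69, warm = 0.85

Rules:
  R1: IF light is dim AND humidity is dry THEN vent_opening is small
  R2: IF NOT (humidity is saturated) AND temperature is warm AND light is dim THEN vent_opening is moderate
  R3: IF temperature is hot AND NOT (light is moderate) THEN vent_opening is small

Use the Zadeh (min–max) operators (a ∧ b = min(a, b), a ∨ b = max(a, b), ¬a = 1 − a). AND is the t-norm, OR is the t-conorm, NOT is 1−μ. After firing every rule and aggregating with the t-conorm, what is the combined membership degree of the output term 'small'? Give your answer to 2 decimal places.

R1: dim=0.77, dry=0.35; AND[min(a, b)] → w = 0.35
R2: ¬saturated=1−0.77=0.23, warm=0.85, dim=0.77; AND[min(a, b)] → w = 0.23
R3: hot=0.69, ¬moderate=1−0.70=0.30; AND[min(a, b)] → w = 0.30
Rules with consequent 'small': {R1, R3} → strengths 0.35, 0.30
Aggregate via t-conorm [max(a, b)]: 0.35

0.35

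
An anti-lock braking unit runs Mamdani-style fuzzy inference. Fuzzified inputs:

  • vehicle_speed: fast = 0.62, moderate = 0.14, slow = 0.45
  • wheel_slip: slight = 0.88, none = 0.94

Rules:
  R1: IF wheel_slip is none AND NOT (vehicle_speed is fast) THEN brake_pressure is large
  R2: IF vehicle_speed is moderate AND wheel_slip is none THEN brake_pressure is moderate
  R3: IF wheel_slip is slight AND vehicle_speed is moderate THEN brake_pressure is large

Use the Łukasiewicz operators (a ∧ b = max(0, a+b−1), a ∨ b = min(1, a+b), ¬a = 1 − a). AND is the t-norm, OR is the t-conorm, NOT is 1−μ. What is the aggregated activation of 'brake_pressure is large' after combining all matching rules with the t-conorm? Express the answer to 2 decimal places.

R1: none=0.94, ¬fast=1−0.62=0.38; AND[max(0, a+b−1)] → w = 0.32
R2: moderate=0.14, none=0.94; AND[max(0, a+b−1)] → w = 0.08
R3: slight=0.88, moderate=0.14; AND[max(0, a+b−1)] → w = 0.02
Rules with consequent 'large': {R1, R3} → strengths 0.32, 0.02
Aggregate via t-conorm [min(1, a+b)]: 0.34

0.34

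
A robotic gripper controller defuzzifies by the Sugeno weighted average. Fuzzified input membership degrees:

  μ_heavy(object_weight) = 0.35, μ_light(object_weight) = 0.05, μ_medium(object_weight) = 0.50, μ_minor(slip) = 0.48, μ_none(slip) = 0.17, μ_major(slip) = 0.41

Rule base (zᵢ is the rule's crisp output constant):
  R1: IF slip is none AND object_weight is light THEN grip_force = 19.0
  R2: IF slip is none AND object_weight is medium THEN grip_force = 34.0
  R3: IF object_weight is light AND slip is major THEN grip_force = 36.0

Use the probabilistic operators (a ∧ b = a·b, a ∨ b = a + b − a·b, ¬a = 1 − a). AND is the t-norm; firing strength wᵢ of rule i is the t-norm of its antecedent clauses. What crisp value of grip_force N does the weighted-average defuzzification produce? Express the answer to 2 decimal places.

R1 (z=19.0): none=0.17, light=0.05; AND[a·b] → w = 0.0085
R2 (z=34.0): none=0.17, medium=0.50; AND[a·b] → w = 0.0850
R3 (z=36.0): light=0.05, major=0.41; AND[a·b] → w = 0.0205
Weighted average = (0.0085·19.0 + 0.0850·34.0 + 0.0205·36.0) / (0.0085 + 0.0850 + 0.0205)
  = 3.7895 / 0.1140 = 33.24

33.24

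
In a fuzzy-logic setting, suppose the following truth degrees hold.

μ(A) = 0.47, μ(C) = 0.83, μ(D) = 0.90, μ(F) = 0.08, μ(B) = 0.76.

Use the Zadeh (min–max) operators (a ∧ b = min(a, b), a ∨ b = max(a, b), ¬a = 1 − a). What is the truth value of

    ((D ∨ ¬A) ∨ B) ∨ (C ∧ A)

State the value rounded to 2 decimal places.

0.90

¬A = 1 − 0.47 = 0.53
D ∨ ¬A = max(a, b) on (0.90, 0.53) = 0.90
(D ∨ ¬A) ∨ B = max(a, b) on (0.90, 0.76) = 0.90
C ∧ A = min(a, b) on (0.83, 0.47) = 0.47
((D ∨ ¬A) ∨ B) ∨ (C ∧ A) = max(a, b) on (0.90, 0.47) = 0.90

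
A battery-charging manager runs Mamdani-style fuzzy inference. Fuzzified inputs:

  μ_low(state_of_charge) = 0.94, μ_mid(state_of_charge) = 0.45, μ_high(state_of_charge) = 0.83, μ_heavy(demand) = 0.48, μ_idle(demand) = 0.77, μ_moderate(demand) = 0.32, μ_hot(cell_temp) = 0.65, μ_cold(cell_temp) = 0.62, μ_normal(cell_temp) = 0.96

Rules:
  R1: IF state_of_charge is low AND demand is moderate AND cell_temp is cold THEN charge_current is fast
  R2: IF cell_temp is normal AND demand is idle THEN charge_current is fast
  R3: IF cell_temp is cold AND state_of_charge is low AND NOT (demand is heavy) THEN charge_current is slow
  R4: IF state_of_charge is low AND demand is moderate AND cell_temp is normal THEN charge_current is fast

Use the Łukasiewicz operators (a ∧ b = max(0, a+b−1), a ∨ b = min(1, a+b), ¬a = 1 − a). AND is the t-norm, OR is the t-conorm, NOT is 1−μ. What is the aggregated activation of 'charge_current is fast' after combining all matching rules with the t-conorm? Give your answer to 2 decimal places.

R1: low=0.94, moderate=0.32, cold=0.62; AND[max(0, a+b−1)] → w = 0.00
R2: normal=0.96, idle=0.77; AND[max(0, a+b−1)] → w = 0.73
R3: cold=0.62, low=0.94, ¬heavy=1−0.48=0.52; AND[max(0, a+b−1)] → w = 0.08
R4: low=0.94, moderate=0.32, normal=0.96; AND[max(0, a+b−1)] → w = 0.22
Rules with consequent 'fast': {R1, R2, R4} → strengths 0.00, 0.73, 0.22
Aggregate via t-conorm [min(1, a+b)]: 0.95

0.95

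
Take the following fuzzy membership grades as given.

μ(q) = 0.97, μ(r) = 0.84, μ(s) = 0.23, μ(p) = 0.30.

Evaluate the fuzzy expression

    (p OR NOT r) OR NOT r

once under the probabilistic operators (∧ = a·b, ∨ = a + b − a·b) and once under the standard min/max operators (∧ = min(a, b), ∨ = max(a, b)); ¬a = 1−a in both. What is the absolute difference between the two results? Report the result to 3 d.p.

0.206

Under probabilistic:
  NOT r = 1 − 0.8400 = 0.1600
  p OR NOT r = a + b − a·b on (0.3000, 0.1600) = 0.4120
  NOT r = 1 − 0.8400 = 0.1600
  (p OR NOT r) OR NOT r = a + b − a·b on (0.4120, 0.1600) = 0.5061
  → value = 0.5061
Under standard min/max:
  NOT r = 1 − 0.84 = 0.16
  p OR NOT r = max(a, b) on (0.30, 0.16) = 0.30
  NOT r = 1 − 0.84 = 0.16
  (p OR NOT r) OR NOT r = max(a, b) on (0.30, 0.16) = 0.30
  → value = 0.3000
|0.5061 − 0.3000| = 0.206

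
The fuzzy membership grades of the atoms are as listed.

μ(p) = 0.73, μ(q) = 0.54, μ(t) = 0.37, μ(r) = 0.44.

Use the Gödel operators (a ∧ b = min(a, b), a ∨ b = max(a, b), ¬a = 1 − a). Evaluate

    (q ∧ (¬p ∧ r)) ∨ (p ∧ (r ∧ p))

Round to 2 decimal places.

0.44

¬p = 1 − 0.73 = 0.27
¬p ∧ r = min(a, b) on (0.27, 0.44) = 0.27
q ∧ (¬p ∧ r) = min(a, b) on (0.54, 0.27) = 0.27
r ∧ p = min(a, b) on (0.44, 0.73) = 0.44
p ∧ (r ∧ p) = min(a, b) on (0.73, 0.44) = 0.44
(q ∧ (¬p ∧ r)) ∨ (p ∧ (r ∧ p)) = max(a, b) on (0.27, 0.44) = 0.44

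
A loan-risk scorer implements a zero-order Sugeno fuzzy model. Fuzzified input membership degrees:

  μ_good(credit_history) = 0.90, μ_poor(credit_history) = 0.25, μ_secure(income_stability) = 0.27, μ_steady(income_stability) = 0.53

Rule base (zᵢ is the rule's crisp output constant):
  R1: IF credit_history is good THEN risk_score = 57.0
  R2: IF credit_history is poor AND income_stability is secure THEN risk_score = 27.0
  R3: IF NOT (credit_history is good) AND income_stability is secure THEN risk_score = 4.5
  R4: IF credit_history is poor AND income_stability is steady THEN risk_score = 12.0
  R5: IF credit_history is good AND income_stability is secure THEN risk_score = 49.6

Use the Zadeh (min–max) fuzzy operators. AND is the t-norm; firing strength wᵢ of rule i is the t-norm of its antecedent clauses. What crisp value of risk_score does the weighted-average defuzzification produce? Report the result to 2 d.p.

R1 (z=57.0): good=0.90 → w = 0.90
R2 (z=27.0): poor=0.25, secure=0.27; AND[min(a, b)] → w = 0.25
R3 (z=4.5): ¬good=1−0.90=0.10, secure=0.27; AND[min(a, b)] → w = 0.10
R4 (z=12.0): poor=0.25, steady=0.53; AND[min(a, b)] → w = 0.25
R5 (z=49.6): good=0.90, secure=0.27; AND[min(a, b)] → w = 0.27
Weighted average = (0.90·57.0 + 0.25·27.0 + 0.10·4.5 + 0.25·12.0 + 0.27·49.6) / (0.90 + 0.25 + 0.10 + 0.25 + 0.27)
  = 74.8920 / 1.7700 = 42.31

42.31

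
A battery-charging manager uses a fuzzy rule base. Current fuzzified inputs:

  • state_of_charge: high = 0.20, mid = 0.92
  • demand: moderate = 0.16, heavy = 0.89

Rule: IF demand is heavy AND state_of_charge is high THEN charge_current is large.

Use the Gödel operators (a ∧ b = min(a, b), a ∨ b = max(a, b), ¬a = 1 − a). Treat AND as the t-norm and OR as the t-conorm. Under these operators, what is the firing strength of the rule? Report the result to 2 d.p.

0.20

firing strength: heavy=0.89, high=0.20; AND[min(a, b)] → w = 0.20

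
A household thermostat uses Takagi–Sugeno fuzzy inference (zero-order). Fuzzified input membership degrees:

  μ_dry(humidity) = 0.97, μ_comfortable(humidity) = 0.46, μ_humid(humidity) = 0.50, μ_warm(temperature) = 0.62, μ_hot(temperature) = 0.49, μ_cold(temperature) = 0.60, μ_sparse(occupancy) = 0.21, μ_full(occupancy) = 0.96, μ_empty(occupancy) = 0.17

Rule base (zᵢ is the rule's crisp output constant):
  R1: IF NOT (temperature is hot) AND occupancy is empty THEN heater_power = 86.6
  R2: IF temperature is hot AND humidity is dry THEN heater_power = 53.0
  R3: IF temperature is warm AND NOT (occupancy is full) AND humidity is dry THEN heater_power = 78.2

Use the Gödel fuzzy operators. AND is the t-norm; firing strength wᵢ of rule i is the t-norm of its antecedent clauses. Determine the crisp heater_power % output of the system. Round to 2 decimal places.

62.60

R1 (z=86.6): ¬hot=1−0.49=0.51, empty=0.17; AND[min(a, b)] → w = 0.17
R2 (z=53.0): hot=0.49, dry=0.97; AND[min(a, b)] → w = 0.49
R3 (z=78.2): warm=0.62, ¬full=1−0.96=0.04, dry=0.97; AND[min(a, b)] → w = 0.04
Weighted average = (0.17·86.6 + 0.49·53.0 + 0.04·78.2) / (0.17 + 0.49 + 0.04)
  = 43.8200 / 0.7000 = 62.60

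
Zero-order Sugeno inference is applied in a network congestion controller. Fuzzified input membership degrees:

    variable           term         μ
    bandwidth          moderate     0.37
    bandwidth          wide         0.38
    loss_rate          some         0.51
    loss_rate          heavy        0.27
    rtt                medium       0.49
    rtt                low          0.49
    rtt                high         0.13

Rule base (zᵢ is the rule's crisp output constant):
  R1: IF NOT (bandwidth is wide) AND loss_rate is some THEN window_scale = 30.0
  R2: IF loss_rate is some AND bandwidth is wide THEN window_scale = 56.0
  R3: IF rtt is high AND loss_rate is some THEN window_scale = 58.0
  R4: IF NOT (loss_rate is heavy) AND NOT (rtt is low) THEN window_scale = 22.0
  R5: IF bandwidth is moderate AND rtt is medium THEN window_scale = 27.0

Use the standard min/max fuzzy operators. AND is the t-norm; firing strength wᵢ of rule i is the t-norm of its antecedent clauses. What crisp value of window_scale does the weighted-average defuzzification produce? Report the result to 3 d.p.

34.384

R1 (z=30.0): ¬wide=1−0.38=0.62, some=0.51; AND[min(a, b)] → w = 0.51
R2 (z=56.0): some=0.51, wide=0.38; AND[min(a, b)] → w = 0.38
R3 (z=58.0): high=0.13, some=0.51; AND[min(a, b)] → w = 0.13
R4 (z=22.0): ¬heavy=1−0.27=0.73, ¬low=1−0.49=0.51; AND[min(a, b)] → w = 0.51
R5 (z=27.0): moderate=0.37, medium=0.49; AND[min(a, b)] → w = 0.37
Weighted average = (0.51·30.0 + 0.38·56.0 + 0.13·58.0 + 0.51·22.0 + 0.37·27.0) / (0.51 + 0.38 + 0.13 + 0.51 + 0.37)
  = 65.3300 / 1.9000 = 34.384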